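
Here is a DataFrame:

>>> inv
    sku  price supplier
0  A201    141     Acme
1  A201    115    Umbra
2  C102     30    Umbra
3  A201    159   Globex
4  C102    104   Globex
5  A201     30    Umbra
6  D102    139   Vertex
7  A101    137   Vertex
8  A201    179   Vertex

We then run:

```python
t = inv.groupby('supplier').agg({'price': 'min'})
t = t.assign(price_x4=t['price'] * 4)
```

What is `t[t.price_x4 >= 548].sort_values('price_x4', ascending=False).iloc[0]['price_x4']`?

564

group by supplier, min of price:
          price
supplier       
Acme        141
Globex      104
Umbra        30
Vertex      137
add column price_x4 = t['price'] * 4:
          price  price_x4
supplier                 
Acme        141       564
Globex      104       416
Umbra        30       120
Vertex      137       548
filter rows where price_x4 >= 548:
          price  price_x4
supplier                 
Acme        141       564
Vertex      137       548
sort by price_x4 descending:
          price  price_x4
supplier                 
Acme        141       564
Vertex      137       548
Taking the value at position 0, column 'price_x4' gives 564.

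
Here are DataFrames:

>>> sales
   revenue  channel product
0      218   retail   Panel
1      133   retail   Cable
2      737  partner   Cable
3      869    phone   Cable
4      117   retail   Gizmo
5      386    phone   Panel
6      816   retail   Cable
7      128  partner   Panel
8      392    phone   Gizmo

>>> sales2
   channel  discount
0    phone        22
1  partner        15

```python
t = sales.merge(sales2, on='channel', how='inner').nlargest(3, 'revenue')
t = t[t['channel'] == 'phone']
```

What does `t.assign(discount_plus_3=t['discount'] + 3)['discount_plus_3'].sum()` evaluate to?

50

merge on 'channel' (how='inner') → 5 rows:
   revenue  channel product  discount
0      737  partner   Cable        15
1      869    phone   Cable        22
2      386    phone   Panel        22
3      128  partner   Panel        15
4      392    phone   Gizmo        22
take 3 rows with largest revenue:
   revenue  channel product  discount
1      869    phone   Cable        22
0      737  partner   Cable        15
4      392    phone   Gizmo        22
filter rows where channel == 'phone':
   revenue channel product  discount
1      869   phone   Cable        22
4      392   phone   Gizmo        22
add column discount_plus_3 = t['discount'] + 3:
   revenue channel product  discount  discount_plus_3
1      869   phone   Cable        22               25
4      392   phone   Gizmo        22               25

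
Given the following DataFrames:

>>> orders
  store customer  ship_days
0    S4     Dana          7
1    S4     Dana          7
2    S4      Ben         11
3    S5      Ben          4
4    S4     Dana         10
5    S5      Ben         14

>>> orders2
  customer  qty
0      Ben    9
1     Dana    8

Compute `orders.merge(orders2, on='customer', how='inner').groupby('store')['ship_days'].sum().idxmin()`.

merge on 'customer' (how='inner') → 6 rows:
  store customer  ship_days  qty
0    S4     Dana          7    8
1    S4     Dana          7    8
2    S4      Ben         11    9
3    S5      Ben          4    9
4    S4     Dana         10    8
5    S5      Ben         14    9
group by store, sum of ship_days:
store
S4    35
S5    18
Name: ship_days, dtype: int64
Hence S5.

S5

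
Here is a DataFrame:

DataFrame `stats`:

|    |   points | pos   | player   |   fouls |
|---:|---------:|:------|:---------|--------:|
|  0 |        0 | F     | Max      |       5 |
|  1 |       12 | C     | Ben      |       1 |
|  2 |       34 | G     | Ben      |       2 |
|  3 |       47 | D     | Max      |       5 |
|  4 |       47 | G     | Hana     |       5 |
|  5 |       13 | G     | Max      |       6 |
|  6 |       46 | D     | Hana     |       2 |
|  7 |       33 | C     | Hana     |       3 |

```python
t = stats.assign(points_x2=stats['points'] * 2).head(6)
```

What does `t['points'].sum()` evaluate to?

add column points_x2 = stats['points'] * 2:
   points pos player  fouls  points_x2
0       0   F    Max      5          0
1      12   C    Ben      1         24
2      34   G    Ben      2         68
3      47   D    Max      5         94
4      47   G   Hana      5         94
5      13   G    Max      6         26
6      46   D   Hana      2         92
7      33   C   Hana      3         66
take first 6 rows:
   points pos player  fouls  points_x2
0       0   F    Max      5          0
1      12   C    Ben      1         24
2      34   G    Ben      2         68
3      47   D    Max      5         94
4      47   G   Hana      5         94
5      13   G    Max      6         26
Reading off the sum of column 'points', we get 153.

153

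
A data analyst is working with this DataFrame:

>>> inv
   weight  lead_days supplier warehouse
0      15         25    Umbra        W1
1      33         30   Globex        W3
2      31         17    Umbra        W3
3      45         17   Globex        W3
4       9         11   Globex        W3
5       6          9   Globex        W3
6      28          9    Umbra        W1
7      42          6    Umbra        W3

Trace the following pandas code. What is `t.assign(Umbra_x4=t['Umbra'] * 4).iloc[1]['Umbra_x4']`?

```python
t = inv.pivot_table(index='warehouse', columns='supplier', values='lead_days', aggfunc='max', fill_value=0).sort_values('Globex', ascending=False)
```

pivot: rows=warehouse, cols=supplier, max(lead_days):
supplier   Globex  Umbra
warehouse               
W1              0     25
W3             30     17
sort by Globex descending:
supplier   Globex  Umbra
warehouse               
W3             30     17
W1              0     25
add column Umbra_x4 = t['Umbra'] * 4:
supplier   Globex  Umbra  Umbra_x4
warehouse                         
W3             30     17        68
W1              0     25       100

100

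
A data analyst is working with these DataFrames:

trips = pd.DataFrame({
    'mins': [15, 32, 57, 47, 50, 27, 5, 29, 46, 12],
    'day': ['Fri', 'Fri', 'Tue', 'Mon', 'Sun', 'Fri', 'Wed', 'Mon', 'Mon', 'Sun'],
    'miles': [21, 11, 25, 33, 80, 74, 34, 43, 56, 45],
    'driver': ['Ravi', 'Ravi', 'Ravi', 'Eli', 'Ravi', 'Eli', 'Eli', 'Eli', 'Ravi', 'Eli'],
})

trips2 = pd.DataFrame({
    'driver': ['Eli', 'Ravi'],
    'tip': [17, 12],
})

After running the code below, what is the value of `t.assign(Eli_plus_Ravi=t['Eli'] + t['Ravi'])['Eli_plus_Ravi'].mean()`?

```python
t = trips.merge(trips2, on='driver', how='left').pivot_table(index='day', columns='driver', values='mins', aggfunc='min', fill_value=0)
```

48.2

merge on 'driver' (how='left') → 10 rows:
   mins  day  miles driver  tip
0    15  Fri     21   Ravi   12
1    32  Fri     11   Ravi   12
2    57  Tue     25   Ravi   12
3    47  Mon     33    Eli   17
4    50  Sun     80   Ravi   12
5    27  Fri     74    Eli   17
6     5  Wed     34    Eli   17
7    29  Mon     43    Eli   17
8    46  Mon     56   Ravi   12
9    12  Sun     45    Eli   17
pivot: rows=day, cols=driver, min(mins):
driver  Eli  Ravi
day              
Fri      27    15
Mon      29    46
Sun      12    50
Tue       0    57
Wed       5     0
add column Eli_plus_Ravi = t['Eli'] + t['Ravi']:
driver  Eli  Ravi  Eli_plus_Ravi
day                             
Fri      27    15             42
Mon      29    46             75
Sun      12    50             62
Tue       0    57             57
Wed       5     0              5
Finally, mean of column 'Eli_plus_Ravi' = 48.2.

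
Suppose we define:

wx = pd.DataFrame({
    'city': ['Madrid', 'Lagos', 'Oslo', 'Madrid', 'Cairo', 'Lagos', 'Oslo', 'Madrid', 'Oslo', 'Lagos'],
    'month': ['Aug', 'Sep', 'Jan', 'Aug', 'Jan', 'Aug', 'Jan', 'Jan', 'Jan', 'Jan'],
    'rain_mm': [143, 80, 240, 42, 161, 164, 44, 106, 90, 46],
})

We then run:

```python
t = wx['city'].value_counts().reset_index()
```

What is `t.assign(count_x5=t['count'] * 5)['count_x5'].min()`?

value_counts of city:
city
Madrid    3
Lagos     3
Oslo      3
Cairo     1
Name: count, dtype: int64
reset_index():
     city  count
0  Madrid      3
1   Lagos      3
2    Oslo      3
3   Cairo      1
add column count_x5 = t['count'] * 5:
     city  count  count_x5
0  Madrid      3        15
1   Lagos      3        15
2    Oslo      3        15
3   Cairo      1         5
Reading off the min of column 'count_x5', we get 5.

5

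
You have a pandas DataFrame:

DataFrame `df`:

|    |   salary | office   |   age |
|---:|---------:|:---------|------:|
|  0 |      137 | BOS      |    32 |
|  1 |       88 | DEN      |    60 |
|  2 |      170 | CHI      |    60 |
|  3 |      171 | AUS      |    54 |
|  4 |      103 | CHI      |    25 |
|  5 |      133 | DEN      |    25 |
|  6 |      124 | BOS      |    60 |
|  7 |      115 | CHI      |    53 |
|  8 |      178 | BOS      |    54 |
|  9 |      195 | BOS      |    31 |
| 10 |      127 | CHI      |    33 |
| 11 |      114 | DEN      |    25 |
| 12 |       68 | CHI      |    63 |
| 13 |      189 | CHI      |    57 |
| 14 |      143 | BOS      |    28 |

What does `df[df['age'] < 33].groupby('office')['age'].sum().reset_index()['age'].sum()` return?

166

filter rows where age < 33:
    salary office  age
0      137    BOS   32
4      103    CHI   25
5      133    DEN   25
9      195    BOS   31
11     114    DEN   25
14     143    BOS   28
group by office, sum of age:
office
BOS    91
CHI    25
DEN    50
Name: age, dtype: int64
reset_index():
  office  age
0    BOS   91
1    CHI   25
2    DEN   50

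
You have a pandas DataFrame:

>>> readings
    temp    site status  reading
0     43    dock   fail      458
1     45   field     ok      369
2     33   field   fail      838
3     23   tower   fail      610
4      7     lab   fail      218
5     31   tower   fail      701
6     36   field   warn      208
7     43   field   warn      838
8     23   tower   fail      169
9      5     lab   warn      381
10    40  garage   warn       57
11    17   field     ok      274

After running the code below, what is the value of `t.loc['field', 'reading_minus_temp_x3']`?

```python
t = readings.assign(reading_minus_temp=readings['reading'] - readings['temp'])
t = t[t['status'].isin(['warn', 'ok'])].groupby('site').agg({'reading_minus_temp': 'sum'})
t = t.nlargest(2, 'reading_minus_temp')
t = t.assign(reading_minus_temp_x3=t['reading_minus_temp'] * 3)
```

4644

add column reading_minus_temp = readings['reading'] - readings['temp']:
    temp    site status  reading  reading_minus_temp
0     43    dock   fail      458                 415
1     45   field     ok      369                 324
2     33   field   fail      838                 805
3     23   tower   fail      610                 587
4      7     lab   fail      218                 211
5     31   tower   fail      701                 670
6     36   field   warn      208                 172
7     43   field   warn      838                 795
8     23   tower   fail      169                 146
9      5     lab   warn      381                 376
10    40  garage   warn       57                  17
11    17   field     ok      274                 257
filter rows where status in ['warn', 'ok']:
    temp    site status  reading  reading_minus_temp
1     45   field     ok      369                 324
6     36   field   warn      208                 172
7     43   field   warn      838                 795
9      5     lab   warn      381                 376
10    40  garage   warn       57                  17
11    17   field     ok      274                 257
group by site, sum of reading_minus_temp:
        reading_minus_temp
site                      
field                 1548
garage                  17
lab                    376
take 2 rows with largest reading_minus_temp:
       reading_minus_temp
site                     
field                1548
lab                   376
add column reading_minus_temp_x3 = t['reading_minus_temp'] * 3:
       reading_minus_temp  reading_minus_temp_x3
site                                            
field                1548                   4644
lab                   376                   1128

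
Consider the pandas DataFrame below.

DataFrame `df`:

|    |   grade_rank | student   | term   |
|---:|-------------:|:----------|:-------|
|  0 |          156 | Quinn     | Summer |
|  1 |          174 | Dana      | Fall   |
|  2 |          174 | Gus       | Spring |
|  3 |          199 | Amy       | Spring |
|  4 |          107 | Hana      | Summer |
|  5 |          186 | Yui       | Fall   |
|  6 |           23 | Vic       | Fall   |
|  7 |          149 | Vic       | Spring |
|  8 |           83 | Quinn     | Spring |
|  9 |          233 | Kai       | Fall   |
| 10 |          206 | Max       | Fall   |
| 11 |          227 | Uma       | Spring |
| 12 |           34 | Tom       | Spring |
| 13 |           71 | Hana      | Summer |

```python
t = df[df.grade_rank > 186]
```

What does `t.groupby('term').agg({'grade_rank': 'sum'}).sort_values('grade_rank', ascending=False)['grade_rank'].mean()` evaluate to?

432.5

filter rows where grade_rank > 186:
    grade_rank student    term
3          199     Amy  Spring
9          233     Kai    Fall
10         206     Max    Fall
11         227     Uma  Spring
group by term, sum of grade_rank:
        grade_rank
term              
Fall           439
Spring         426
sort by grade_rank descending:
        grade_rank
term              
Fall           439
Spring         426
So mean() = 432.5.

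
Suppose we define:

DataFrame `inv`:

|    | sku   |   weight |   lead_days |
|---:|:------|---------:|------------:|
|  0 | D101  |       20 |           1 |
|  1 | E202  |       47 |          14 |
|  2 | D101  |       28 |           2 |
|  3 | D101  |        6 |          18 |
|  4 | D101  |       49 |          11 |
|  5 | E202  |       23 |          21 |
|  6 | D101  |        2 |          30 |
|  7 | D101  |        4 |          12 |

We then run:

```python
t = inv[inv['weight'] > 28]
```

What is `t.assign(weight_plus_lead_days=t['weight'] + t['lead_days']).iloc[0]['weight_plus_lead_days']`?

filter rows where weight > 28:
    sku  weight  lead_days
1  E202      47         14
4  D101      49         11
add column weight_plus_lead_days = t['weight'] + t['lead_days']:
    sku  weight  lead_days  weight_plus_lead_days
1  E202      47         14                     61
4  D101      49         11                     60
value at position 0, column 'weight_plus_lead_days' → 61

61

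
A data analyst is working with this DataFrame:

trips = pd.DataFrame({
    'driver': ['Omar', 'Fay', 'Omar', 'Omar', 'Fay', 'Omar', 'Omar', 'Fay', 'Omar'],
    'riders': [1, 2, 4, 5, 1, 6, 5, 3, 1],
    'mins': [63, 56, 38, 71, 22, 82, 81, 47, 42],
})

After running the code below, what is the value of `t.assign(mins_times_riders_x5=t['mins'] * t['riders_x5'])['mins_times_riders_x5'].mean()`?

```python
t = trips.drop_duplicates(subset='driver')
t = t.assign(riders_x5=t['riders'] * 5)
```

drop duplicate driver (keep=first):
  driver  riders  mins
0   Omar       1    63
1    Fay       2    56
add column riders_x5 = t['riders'] * 5:
  driver  riders  mins  riders_x5
0   Omar       1    63          5
1    Fay       2    56         10
add column mins_times_riders_x5 = t['mins'] * t['riders_x5']:
  driver  riders  mins  riders_x5  mins_times_riders_x5
0   Omar       1    63          5                   315
1    Fay       2    56         10                   560
Finally, mean of column 'mins_times_riders_x5' = 437.5.

437.5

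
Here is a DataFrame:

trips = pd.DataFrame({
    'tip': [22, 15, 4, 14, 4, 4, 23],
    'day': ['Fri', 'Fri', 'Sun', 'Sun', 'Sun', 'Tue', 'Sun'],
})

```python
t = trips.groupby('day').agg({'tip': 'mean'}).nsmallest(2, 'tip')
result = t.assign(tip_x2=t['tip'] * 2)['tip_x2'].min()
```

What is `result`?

group by day, mean of tip:
       tip
day       
Fri  18.50
Sun  11.25
Tue   4.00
take 2 rows with smallest tip:
       tip
day       
Tue   4.00
Sun  11.25
add column tip_x2 = t['tip'] * 2:
       tip  tip_x2
day               
Tue   4.00     8.0
Sun  11.25    22.5

8.0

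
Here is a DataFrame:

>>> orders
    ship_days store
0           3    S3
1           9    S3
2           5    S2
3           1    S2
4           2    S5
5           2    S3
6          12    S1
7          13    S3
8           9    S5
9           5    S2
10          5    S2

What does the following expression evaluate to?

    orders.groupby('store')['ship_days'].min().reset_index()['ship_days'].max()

12

group by store, min of ship_days:
store
S1    12
S2     1
S3     2
S5     2
Name: ship_days, dtype: int64
reset_index():
  store  ship_days
0    S1         12
1    S2          1
2    S3          2
3    S5          2
So max() = 12.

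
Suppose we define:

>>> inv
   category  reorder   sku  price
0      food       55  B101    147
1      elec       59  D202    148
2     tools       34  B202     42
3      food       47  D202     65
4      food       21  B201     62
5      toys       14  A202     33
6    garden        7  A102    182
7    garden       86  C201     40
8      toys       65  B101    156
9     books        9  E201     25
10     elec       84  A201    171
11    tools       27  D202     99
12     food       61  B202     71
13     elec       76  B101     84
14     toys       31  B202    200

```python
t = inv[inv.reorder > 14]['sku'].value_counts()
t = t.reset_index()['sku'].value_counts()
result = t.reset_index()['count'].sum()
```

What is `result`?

6

filter rows where reorder > 14:
   category  reorder   sku  price
0      food       55  B101    147
1      elec       59  D202    148
2     tools       34  B202     42
3      food       47  D202     65
4      food       21  B201     62
7    garden       86  C201     40
8      toys       65  B101    156
10     elec       84  A201    171
11    tools       27  D202     99
12     food       61  B202     71
13     elec       76  B101     84
14     toys       31  B202    200
value_counts of sku:
sku
B101    3
D202    3
B202    3
B201    1
C201    1
A201    1
Name: count, dtype: int64
reset_index():
    sku  count
0  B101      3
1  D202      3
2  B202      3
3  B201      1
4  C201      1
5  A201      1
value_counts of sku:
sku
B101    1
D202    1
B202    1
B201    1
C201    1
A201    1
Name: count, dtype: int64
reset_index():
    sku  count
0  B101      1
1  D202      1
2  B202      1
3  B201      1
4  C201      1
5  A201      1
Hence 6.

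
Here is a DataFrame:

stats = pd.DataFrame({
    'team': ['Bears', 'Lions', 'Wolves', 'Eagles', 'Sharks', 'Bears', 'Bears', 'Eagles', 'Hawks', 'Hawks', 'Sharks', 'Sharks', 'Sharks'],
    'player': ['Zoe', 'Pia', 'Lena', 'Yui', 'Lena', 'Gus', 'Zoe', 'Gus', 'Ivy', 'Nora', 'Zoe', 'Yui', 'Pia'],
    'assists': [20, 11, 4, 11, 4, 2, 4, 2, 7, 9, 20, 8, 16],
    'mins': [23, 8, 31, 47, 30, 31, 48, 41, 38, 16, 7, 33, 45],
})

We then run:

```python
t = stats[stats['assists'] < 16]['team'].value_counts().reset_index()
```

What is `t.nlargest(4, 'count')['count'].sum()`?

8

filter rows where assists < 16:
      team player  assists  mins
1    Lions    Pia       11     8
2   Wolves   Lena        4    31
3   Eagles    Yui       11    47
4   Sharks   Lena        4    30
5    Bears    Gus        2    31
6    Bears    Zoe        4    48
7   Eagles    Gus        2    41
8    Hawks    Ivy        7    38
9    Hawks   Nora        9    16
11  Sharks    Yui        8    33
value_counts of team:
team
Eagles    2
Sharks    2
Bears     2
Hawks     2
Lions     1
Wolves    1
Name: count, dtype: int64
reset_index():
     team  count
0  Eagles      2
1  Sharks      2
2   Bears      2
3   Hawks      2
4   Lions      1
5  Wolves      1
take 4 rows with largest count:
     team  count
0  Eagles      2
1  Sharks      2
2   Bears      2
3   Hawks      2
The sum of column 'count' is 8.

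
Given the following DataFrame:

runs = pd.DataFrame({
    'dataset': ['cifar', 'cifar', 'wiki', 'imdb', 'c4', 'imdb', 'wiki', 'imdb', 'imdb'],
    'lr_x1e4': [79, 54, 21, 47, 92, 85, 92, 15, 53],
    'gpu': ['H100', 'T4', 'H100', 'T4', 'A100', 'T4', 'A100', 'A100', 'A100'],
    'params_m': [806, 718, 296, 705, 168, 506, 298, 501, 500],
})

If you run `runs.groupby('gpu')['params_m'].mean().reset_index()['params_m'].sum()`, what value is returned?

1560.75

group by gpu, mean of params_m:
gpu
A100    366.75
H100    551.00
T4      643.00
Name: params_m, dtype: float64
reset_index():
    gpu  params_m
0  A100    366.75
1  H100    551.00
2    T4    643.00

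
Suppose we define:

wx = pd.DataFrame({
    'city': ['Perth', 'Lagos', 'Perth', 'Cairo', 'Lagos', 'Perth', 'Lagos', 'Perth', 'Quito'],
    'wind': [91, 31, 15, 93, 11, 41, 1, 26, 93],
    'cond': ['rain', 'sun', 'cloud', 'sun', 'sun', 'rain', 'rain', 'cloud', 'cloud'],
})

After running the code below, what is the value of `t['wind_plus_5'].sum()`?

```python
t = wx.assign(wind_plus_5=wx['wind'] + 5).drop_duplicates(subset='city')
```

add column wind_plus_5 = wx['wind'] + 5:
    city  wind   cond  wind_plus_5
0  Perth    91   rain           96
1  Lagos    31    sun           36
2  Perth    15  cloud           20
3  Cairo    93    sun           98
4  Lagos    11    sun           16
5  Perth    41   rain           46
6  Lagos     1   rain            6
7  Perth    26  cloud           31
8  Quito    93  cloud           98
drop duplicate city (keep=first):
    city  wind   cond  wind_plus_5
0  Perth    91   rain           96
1  Lagos    31    sun           36
3  Cairo    93    sun           98
8  Quito    93  cloud           98
Then the sum of column 'wind_plus_5': 328

328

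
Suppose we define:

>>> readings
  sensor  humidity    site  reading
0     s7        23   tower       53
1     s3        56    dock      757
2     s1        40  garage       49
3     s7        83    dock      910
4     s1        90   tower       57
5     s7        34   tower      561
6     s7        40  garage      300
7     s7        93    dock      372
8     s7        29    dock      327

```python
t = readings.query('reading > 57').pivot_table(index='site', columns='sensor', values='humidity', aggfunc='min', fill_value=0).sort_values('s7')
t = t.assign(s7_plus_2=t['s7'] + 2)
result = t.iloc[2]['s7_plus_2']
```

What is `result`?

42

filter rows where reading > 57:
  sensor  humidity    site  reading
1     s3        56    dock      757
3     s7        83    dock      910
5     s7        34   tower      561
6     s7        40  garage      300
7     s7        93    dock      372
8     s7        29    dock      327
pivot: rows=site, cols=sensor, min(humidity):
sensor  s3  s7
site          
dock    56  29
garage   0  40
tower    0  34
sort by s7:
sensor  s3  s7
site          
dock    56  29
tower    0  34
garage   0  40
add column s7_plus_2 = t['s7'] + 2:
sensor  s3  s7  s7_plus_2
site                     
dock    56  29         31
tower    0  34         36
garage   0  40         42
The value at position 2, column 's7_plus_2' is 42.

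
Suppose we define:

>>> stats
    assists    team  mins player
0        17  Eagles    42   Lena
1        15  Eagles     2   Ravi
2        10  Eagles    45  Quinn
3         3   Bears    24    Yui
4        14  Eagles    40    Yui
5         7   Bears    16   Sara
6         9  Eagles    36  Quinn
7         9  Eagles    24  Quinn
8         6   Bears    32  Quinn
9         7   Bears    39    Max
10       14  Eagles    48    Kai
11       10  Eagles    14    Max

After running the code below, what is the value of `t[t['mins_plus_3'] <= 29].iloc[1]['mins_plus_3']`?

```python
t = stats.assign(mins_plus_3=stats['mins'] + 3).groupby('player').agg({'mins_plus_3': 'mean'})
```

add column mins_plus_3 = stats['mins'] + 3:
    assists    team  mins player  mins_plus_3
0        17  Eagles    42   Lena           45
1        15  Eagles     2   Ravi            5
2        10  Eagles    45  Quinn           48
3         3   Bears    24    Yui           27
4        14  Eagles    40    Yui           43
5         7   Bears    16   Sara           19
6         9  Eagles    36  Quinn           39
7         9  Eagles    24  Quinn           27
8         6   Bears    32  Quinn           35
9         7   Bears    39    Max           42
10       14  Eagles    48    Kai           51
11       10  Eagles    14    Max           17
group by player, mean of mins_plus_3:
        mins_plus_3
player             
Kai           51.00
Lena          45.00
Max           29.50
Quinn         37.25
Ravi           5.00
Sara          19.00
Yui           35.00
filter rows where mins_plus_3 <= 29:
        mins_plus_3
player             
Ravi            5.0
Sara           19.0
Reading off the value at position 1, column 'mins_plus_3', we get 19.0.

19.0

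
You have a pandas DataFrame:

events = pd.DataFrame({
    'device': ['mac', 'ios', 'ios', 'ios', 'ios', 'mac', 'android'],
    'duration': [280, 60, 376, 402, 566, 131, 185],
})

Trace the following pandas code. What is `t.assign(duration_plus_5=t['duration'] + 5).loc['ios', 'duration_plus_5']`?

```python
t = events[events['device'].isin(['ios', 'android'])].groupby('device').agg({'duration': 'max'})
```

filter rows where device in ['ios', 'android']:
    device  duration
1      ios        60
2      ios       376
3      ios       402
4      ios       566
6  android       185
group by device, max of duration:
         duration
device           
android       185
ios           566
add column duration_plus_5 = t['duration'] + 5:
         duration  duration_plus_5
device                            
android       185              190
ios           566              571

571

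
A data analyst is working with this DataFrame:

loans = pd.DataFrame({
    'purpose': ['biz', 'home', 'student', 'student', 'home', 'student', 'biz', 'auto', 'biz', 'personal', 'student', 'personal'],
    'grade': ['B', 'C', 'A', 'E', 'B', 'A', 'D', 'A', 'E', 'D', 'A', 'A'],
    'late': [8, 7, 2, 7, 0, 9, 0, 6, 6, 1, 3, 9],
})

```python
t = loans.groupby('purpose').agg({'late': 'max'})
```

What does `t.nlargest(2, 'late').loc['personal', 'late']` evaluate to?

group by purpose, max of late:
          late
purpose       
auto         6
biz          8
home         7
personal     9
student      9
take 2 rows with largest late:
          late
purpose       
personal     9
student      9
Reading off the value at row 'personal', column 'late', we get 9.

9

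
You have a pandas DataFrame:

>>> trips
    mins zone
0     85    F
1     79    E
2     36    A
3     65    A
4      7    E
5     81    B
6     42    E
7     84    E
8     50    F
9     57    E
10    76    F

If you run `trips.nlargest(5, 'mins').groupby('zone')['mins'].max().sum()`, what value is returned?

take 5 rows with largest mins:
    mins zone
0     85    F
7     84    E
5     81    B
1     79    E
10    76    F
group by zone, max of mins:
zone
B    81
E    84
F    85
Name: mins, dtype: int64
Taking the sum of the resulting series gives 250.

250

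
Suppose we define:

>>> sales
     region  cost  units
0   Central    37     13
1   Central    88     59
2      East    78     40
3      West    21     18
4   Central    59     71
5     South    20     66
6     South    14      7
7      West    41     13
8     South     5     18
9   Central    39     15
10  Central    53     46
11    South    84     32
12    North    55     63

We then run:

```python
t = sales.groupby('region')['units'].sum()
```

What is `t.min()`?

group by region, sum of units:
region
Central    204
East        40
North       63
South      123
West        31
Name: units, dtype: int64
Taking the min of the resulting series gives 31.

31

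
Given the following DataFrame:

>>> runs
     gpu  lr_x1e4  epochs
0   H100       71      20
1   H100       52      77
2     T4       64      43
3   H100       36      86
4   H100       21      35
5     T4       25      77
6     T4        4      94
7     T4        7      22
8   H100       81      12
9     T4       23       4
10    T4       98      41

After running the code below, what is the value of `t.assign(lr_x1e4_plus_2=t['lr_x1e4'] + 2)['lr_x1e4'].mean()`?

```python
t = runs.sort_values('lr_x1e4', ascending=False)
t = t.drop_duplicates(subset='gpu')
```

sort by lr_x1e4 descending:
     gpu  lr_x1e4  epochs
10    T4       98      41
8   H100       81      12
0   H100       71      20
2     T4       64      43
1   H100       52      77
3   H100       36      86
5     T4       25      77
9     T4       23       4
4   H100       21      35
7     T4        7      22
6     T4        4      94
drop duplicate gpu (keep=first):
     gpu  lr_x1e4  epochs
10    T4       98      41
8   H100       81      12
add column lr_x1e4_plus_2 = t['lr_x1e4'] + 2:
     gpu  lr_x1e4  epochs  lr_x1e4_plus_2
10    T4       98      41             100
8   H100       81      12              83

89.5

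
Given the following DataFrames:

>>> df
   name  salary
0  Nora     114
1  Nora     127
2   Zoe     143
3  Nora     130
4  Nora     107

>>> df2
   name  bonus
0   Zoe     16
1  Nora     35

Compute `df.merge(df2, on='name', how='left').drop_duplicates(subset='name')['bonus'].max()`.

merge on 'name' (how='left') → 5 rows:
   name  salary  bonus
0  Nora     114     35
1  Nora     127     35
2   Zoe     143     16
3  Nora     130     35
4  Nora     107     35
drop duplicate name (keep=first):
   name  salary  bonus
0  Nora     114     35
2   Zoe     143     16
Hence 35.

35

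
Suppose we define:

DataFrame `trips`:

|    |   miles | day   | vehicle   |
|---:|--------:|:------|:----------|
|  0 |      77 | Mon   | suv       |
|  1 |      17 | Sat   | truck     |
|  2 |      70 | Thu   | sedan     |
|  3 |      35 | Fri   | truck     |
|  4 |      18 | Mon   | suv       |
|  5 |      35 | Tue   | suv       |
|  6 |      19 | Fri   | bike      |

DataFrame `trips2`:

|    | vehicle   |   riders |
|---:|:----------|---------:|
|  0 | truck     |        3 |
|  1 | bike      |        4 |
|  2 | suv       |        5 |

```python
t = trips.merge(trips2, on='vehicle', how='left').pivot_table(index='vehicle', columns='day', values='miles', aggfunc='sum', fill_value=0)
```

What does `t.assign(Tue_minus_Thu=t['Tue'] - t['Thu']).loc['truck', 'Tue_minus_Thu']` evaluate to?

0

merge on 'vehicle' (how='left') → 7 rows:
   miles  day vehicle  riders
0     77  Mon     suv     5.0
1     17  Sat   truck     3.0
2     70  Thu   sedan     NaN
3     35  Fri   truck     3.0
4     18  Mon     suv     5.0
5     35  Tue     suv     5.0
6     19  Fri    bike     4.0
pivot: rows=vehicle, cols=day, sum(miles):
day      Fri  Mon  Sat  Thu  Tue
vehicle                         
bike      19    0    0    0    0
sedan      0    0    0   70    0
suv        0   95    0    0   35
truck     35    0   17    0    0
add column Tue_minus_Thu = t['Tue'] - t['Thu']:
day      Fri  Mon  Sat  Thu  Tue  Tue_minus_Thu
vehicle                                        
bike      19    0    0    0    0              0
sedan      0    0    0   70    0            -70
suv        0   95    0    0   35             35
truck     35    0   17    0    0              0
value at row 'truck', column 'Tue_minus_Thu' → 0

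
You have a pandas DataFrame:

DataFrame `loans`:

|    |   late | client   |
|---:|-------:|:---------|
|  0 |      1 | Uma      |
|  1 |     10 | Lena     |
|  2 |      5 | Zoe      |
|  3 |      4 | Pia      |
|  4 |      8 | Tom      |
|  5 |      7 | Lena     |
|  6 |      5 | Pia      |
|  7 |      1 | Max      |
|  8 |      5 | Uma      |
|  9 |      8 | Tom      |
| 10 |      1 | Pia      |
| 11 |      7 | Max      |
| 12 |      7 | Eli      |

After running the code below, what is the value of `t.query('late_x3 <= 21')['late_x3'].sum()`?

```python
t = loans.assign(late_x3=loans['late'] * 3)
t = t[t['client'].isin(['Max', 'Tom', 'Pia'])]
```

54

add column late_x3 = loans['late'] * 3:
    late client  late_x3
0      1    Uma        3
1     10   Lena       30
2      5    Zoe       15
3      4    Pia       12
4      8    Tom       24
5      7   Lena       21
6      5    Pia       15
7      1    Max        3
8      5    Uma       15
9      8    Tom       24
10     1    Pia        3
11     7    Max       21
12     7    Eli       21
filter rows where client in ['Max', 'Tom', 'Pia']:
    late client  late_x3
3      4    Pia       12
4      8    Tom       24
6      5    Pia       15
7      1    Max        3
9      8    Tom       24
10     1    Pia        3
11     7    Max       21
filter rows where late_x3 <= 21:
    late client  late_x3
3      4    Pia       12
6      5    Pia       15
7      1    Max        3
10     1    Pia        3
11     7    Max       21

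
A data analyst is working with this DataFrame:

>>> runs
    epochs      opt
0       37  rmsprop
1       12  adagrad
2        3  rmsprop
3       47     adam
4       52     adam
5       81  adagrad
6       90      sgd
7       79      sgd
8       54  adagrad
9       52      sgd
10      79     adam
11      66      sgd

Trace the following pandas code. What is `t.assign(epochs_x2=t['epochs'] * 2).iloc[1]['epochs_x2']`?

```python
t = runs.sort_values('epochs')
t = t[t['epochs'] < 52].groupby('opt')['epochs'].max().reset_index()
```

sort by epochs:
    epochs      opt
2        3  rmsprop
1       12  adagrad
0       37  rmsprop
3       47     adam
4       52     adam
9       52      sgd
8       54  adagrad
11      66      sgd
7       79      sgd
10      79     adam
5       81  adagrad
6       90      sgd
filter rows where epochs < 52:
   epochs      opt
2       3  rmsprop
1      12  adagrad
0      37  rmsprop
3      47     adam
group by opt, max of epochs:
opt
adagrad    12
adam       47
rmsprop    37
Name: epochs, dtype: int64
reset_index():
       opt  epochs
0  adagrad      12
1     adam      47
2  rmsprop      37
add column epochs_x2 = t['epochs'] * 2:
       opt  epochs  epochs_x2
0  adagrad      12         24
1     adam      47         94
2  rmsprop      37         74
Then the value at position 1, column 'epochs_x2': 94

94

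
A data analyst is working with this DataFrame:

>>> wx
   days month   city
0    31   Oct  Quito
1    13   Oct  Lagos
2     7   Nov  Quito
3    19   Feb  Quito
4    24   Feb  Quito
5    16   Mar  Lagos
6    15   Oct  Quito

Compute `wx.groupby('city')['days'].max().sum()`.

47

group by city, max of days:
city
Lagos    16
Quito    31
Name: days, dtype: int64
Reading off the sum of the resulting series, we get 47.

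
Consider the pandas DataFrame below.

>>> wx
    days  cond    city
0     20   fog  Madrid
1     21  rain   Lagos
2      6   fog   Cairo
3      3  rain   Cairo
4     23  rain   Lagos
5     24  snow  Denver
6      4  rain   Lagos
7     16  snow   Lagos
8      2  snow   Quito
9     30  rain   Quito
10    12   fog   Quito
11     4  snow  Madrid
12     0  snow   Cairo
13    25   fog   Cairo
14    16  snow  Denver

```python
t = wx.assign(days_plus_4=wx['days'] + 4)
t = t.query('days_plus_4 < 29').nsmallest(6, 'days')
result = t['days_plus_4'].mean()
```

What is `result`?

7.16666666667

add column days_plus_4 = wx['days'] + 4:
    days  cond    city  days_plus_4
0     20   fog  Madrid           24
1     21  rain   Lagos           25
2      6   fog   Cairo           10
3      3  rain   Cairo            7
4     23  rain   Lagos           27
5     24  snow  Denver           28
6      4  rain   Lagos            8
7     16  snow   Lagos           20
8      2  snow   Quito            6
9     30  rain   Quito           34
10    12   fog   Quito           16
11     4  snow  Madrid            8
12     0  snow   Cairo            4
13    25   fog   Cairo           29
14    16  snow  Denver           20
filter rows where days_plus_4 < 29:
    days  cond    city  days_plus_4
0     20   fog  Madrid           24
1     21  rain   Lagos           25
2      6   fog   Cairo           10
3      3  rain   Cairo            7
4     23  rain   Lagos           27
5     24  snow  Denver           28
6      4  rain   Lagos            8
7     16  snow   Lagos           20
8      2  snow   Quito            6
10    12   fog   Quito           16
11     4  snow  Madrid            8
12     0  snow   Cairo            4
14    16  snow  Denver           20
take 6 rows with smallest days:
    days  cond    city  days_plus_4
12     0  snow   Cairo            4
8      2  snow   Quito            6
3      3  rain   Cairo            7
6      4  rain   Lagos            8
11     4  snow  Madrid            8
2      6   fog   Cairo           10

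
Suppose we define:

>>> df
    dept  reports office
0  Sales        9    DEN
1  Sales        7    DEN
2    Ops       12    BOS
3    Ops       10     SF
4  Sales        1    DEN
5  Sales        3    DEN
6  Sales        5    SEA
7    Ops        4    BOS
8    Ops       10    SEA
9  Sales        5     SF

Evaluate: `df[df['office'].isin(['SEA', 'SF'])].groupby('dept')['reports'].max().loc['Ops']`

10

filter rows where office in ['SEA', 'SF']:
    dept  reports office
3    Ops       10     SF
6  Sales        5    SEA
8    Ops       10    SEA
9  Sales        5     SF
group by dept, max of reports:
dept
Ops      10
Sales     5
Name: reports, dtype: int64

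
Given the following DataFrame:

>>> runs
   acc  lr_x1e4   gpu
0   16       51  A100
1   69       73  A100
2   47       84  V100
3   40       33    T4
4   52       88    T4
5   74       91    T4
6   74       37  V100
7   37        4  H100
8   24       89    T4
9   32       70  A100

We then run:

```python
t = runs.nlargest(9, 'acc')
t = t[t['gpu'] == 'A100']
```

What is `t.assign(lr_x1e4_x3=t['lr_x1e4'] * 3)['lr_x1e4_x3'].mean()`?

214.5

take 9 rows with largest acc:
   acc  lr_x1e4   gpu
5   74       91    T4
6   74       37  V100
1   69       73  A100
4   52       88    T4
2   47       84  V100
3   40       33    T4
7   37        4  H100
9   32       70  A100
8   24       89    T4
filter rows where gpu == 'A100':
   acc  lr_x1e4   gpu
1   69       73  A100
9   32       70  A100
add column lr_x1e4_x3 = t['lr_x1e4'] * 3:
   acc  lr_x1e4   gpu  lr_x1e4_x3
1   69       73  A100         219
9   32       70  A100         210
Taking the mean of column 'lr_x1e4_x3' gives 214.5.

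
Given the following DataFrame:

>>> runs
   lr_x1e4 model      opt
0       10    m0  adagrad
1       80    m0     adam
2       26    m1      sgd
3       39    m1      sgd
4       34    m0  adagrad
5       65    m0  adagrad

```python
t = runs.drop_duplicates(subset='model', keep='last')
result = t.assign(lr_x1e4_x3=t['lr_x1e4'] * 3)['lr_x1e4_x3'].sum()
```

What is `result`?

312

drop duplicate model (keep=last):
   lr_x1e4 model      opt
3       39    m1      sgd
5       65    m0  adagrad
add column lr_x1e4_x3 = t['lr_x1e4'] * 3:
   lr_x1e4 model      opt  lr_x1e4_x3
3       39    m1      sgd         117
5       65    m0  adagrad         195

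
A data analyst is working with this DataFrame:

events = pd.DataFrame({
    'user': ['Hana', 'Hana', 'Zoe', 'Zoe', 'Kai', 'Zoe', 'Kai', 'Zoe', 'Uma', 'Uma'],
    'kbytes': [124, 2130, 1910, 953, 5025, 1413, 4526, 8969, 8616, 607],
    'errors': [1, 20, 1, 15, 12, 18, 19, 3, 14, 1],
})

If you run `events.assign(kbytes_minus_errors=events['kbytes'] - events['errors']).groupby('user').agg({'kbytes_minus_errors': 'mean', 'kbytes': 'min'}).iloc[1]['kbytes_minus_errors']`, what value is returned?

4760.0

add column kbytes_minus_errors = events['kbytes'] - events['errors']:
   user  kbytes  errors  kbytes_minus_errors
0  Hana     124       1                  123
1  Hana    2130      20                 2110
2   Zoe    1910       1                 1909
3   Zoe     953      15                  938
4   Kai    5025      12                 5013
5   Zoe    1413      18                 1395
6   Kai    4526      19                 4507
7   Zoe    8969       3                 8966
8   Uma    8616      14                 8602
9   Uma     607       1                  606
group by user: mean(kbytes_minus_errors), min(kbytes):
      kbytes_minus_errors  kbytes
user                             
Hana               1116.5     124
Kai                4760.0    4526
Uma                4604.0     607
Zoe                3302.0     953
value at position 1, column 'kbytes_minus_errors' → 4760.0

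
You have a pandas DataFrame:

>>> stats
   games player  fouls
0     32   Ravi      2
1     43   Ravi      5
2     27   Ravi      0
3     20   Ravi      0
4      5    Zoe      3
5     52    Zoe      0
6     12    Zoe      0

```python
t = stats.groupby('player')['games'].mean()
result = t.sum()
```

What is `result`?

group by player, mean of games:
player
Ravi    30.5
Zoe     23.0
Name: games, dtype: float64
Then the sum of the resulting series: 53.5

53.5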